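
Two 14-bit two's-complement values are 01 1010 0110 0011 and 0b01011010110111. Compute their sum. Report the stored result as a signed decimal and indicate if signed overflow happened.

-3814; overflow

01 1010 0110 0011 → 01101001100011 = 6755 (signed)
0b01011010110111 → 01011010110111 = 5815 (signed)
  01101001100011
+ 01011010110111
= 11000100011010
Result 11000100011010: MSB = 1 → 12570 − 16384 = -3814.
Both addends are non-negative but the stored result is negative: signed overflow. The true value 6755 + 5815 = 12570 lies outside [-8192, 8191].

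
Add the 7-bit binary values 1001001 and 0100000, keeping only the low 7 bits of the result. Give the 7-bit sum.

1101001

  1001001
+ 0100000
= 1101001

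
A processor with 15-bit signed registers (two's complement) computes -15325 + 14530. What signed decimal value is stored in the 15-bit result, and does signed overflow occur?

-15325 → 100010000100011
14530 → 011100011000010
  100010000100011
+ 011100011000010
= 111110011100101
Result 111110011100101: MSB = 1 → 31973 − 32768 = -795.
Addends have opposite signs, so signed overflow cannot occur.

-795; no overflow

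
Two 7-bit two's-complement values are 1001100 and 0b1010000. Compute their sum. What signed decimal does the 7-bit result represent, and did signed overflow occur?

28; overflow

1001100 = -52 (signed)
0b1010000 → 1010000 = -48 (signed)
  1001100
+ 1010000
= 0011100  (discard carry-out 1)
Result 0011100: MSB = 0 → value 28.
Both addends are negative but the stored result is non-negative: signed overflow. The true value -52 + (-48) = -100 lies outside [-64, 63].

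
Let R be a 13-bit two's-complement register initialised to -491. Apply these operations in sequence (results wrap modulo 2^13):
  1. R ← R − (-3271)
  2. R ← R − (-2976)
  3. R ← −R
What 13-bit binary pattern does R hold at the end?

Start: R = -491 = 1111000010101.
R = -491 − (-3271) = 2780 = 0101011011100
R = 2780 − (-2976) = 5756; wraps to -2436 = 1011001111100
R = −(-2436) = 2436 = 0100110000100

0100110000100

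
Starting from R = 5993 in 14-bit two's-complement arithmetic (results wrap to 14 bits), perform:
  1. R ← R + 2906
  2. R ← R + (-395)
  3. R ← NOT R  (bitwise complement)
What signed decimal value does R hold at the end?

7879

Start: R = 5993 = 01011101101001.
R = 5993 + 2906 = 8899; wraps to -7485 = 10001011000011
R = -7485 + (-395) = -7880 = 10000100111000
R = NOT 10000100111000 = 01111011000111 = 7879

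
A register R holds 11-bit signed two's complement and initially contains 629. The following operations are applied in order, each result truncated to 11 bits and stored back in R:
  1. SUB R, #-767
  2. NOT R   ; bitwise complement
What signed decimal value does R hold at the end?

651

Start: R = 629 = 01001110101.
R = 629 − (-767) = 1396; wraps to -652 = 10101110100
R = NOT 10101110100 = 01010001011 = 651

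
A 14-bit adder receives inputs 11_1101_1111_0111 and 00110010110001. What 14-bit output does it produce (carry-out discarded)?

00101010101000

  11110111110111
+ 00110010110001
= 00101010101000  (discard carry-out 1)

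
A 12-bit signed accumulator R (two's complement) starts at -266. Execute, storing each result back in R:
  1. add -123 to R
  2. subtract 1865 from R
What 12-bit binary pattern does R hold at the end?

Start: R = -266 = 111011110110.
R = -266 + (-123) = -389 = 111001111011
R = -389 − 1865 = -2254; wraps to 1842 = 011100110010

011100110010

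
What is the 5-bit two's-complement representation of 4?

4 is non-negative, so write it directly in 5 bits: 00100.

00100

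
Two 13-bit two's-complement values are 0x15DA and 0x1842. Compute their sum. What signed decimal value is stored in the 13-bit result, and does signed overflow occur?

3612; overflow

0x15DA = 1010111011010 = -2598 (signed)
0x1842 = 1100001000010 = -1982 (signed)
  1010111011010
+ 1100001000010
= 0111000011100  (discard carry-out 1)
Result 0111000011100: MSB = 0 → value 3612.
Both addends are negative but the stored result is non-negative: signed overflow. The true value -2598 + (-1982) = -4580 lies outside [-4096, 4095].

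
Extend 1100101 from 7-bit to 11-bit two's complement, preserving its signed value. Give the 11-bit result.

11111100101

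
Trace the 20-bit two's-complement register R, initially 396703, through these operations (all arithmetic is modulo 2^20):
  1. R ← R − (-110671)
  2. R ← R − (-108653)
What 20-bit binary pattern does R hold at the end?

10010110011001011011

Start: R = 396703 = 01100000110110011111.
R = 396703 − (-110671) = 507374 = 01111011110111101110
R = 507374 − (-108653) = 616027; wraps to -432549 = 10010110011001011011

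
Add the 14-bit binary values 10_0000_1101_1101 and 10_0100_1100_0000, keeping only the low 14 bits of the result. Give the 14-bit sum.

00010110011101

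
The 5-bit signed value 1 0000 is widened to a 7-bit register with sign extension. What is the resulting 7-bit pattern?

MSB of 10000 is 1; replicate it into the new high bits.
11|10000 → 1110000 (still -16).

1110000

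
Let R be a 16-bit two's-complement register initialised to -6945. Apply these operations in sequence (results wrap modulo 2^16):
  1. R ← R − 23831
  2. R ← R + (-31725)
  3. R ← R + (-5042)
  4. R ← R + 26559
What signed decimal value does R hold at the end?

Start: R = -6945 = 1110010011011111.
R = -6945 − 23831 = -30776 = 1000011111001000
R = -30776 + (-31725) = -62501; wraps to 3035 = 0000101111011011
R = 3035 + (-5042) = -2007 = 1111100000101001
R = -2007 + 26559 = 24552 = 0101111111101000

24552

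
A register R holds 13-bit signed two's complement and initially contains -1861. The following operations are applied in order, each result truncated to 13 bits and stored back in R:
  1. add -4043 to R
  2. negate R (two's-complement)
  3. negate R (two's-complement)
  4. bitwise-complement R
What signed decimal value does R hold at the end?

-2289

Start: R = -1861 = 1100010111011.
R = -1861 + (-4043) = -5904; wraps to 2288 = 0100011110000
R = −(2288) = -2288 = 1011100010000
R = −(-2288) = 2288 = 0100011110000
R = NOT 0100011110000 = 1011100001111 = -2289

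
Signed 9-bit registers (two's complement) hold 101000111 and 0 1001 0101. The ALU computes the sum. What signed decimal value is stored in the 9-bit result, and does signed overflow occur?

101000111 = -185 (signed)
0 1001 0101 → 010010101 = 149 (signed)
  101000111
+ 010010101
= 111011100
Result 111011100: MSB = 1 → 476 − 512 = -36.
Addends have opposite signs, so signed overflow cannot occur.

-36; no overflow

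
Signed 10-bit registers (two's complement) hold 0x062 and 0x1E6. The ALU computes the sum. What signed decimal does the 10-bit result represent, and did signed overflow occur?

-440; overflow

0x062 = 0001100010 = 98 (signed)
0x1E6 = 0111100110 = 486 (signed)
  0001100010
+ 0111100110
= 1001001000
Result 1001001000: MSB = 1 → 584 − 1024 = -440.
Both addends are non-negative but the stored result is negative: signed overflow. The true value 98 + 486 = 584 lies outside [-512, 511].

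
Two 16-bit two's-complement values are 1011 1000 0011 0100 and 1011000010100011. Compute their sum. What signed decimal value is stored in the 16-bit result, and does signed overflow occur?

26839; overflow

1011 1000 0011 0100 → 1011100000110100 = -18380 (signed)
1011000010100011 = -20317 (signed)
  1011100000110100
+ 1011000010100011
= 0110100011010111  (discard carry-out 1)
Result 0110100011010111: MSB = 0 → value 26839.
Both addends are negative but the stored result is non-negative: signed overflow. The true value -18380 + (-20317) = -38697 lies outside [-32768, 32767].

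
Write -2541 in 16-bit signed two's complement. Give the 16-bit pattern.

|-2541| = 2541 = 0000100111101101 in 16 bits.
Invert the bits: 1111011000010010. Add 1: 1111011000010011.

1111011000010011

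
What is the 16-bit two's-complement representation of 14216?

0011011110001000

14216 is non-negative, so write it directly in 16 bits: 0011011110001000.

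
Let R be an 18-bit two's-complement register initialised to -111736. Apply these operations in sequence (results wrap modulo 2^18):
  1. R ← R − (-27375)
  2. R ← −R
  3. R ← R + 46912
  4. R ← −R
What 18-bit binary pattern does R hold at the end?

011111111100110111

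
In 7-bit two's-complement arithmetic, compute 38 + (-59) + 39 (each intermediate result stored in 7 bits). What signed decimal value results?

18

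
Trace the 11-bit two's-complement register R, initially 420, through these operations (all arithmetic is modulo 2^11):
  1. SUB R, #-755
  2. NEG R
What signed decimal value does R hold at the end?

873

Start: R = 420 = 00110100100.
R = 420 − (-755) = 1175; wraps to -873 = 10010010111
R = −(-873) = 873 = 01101101001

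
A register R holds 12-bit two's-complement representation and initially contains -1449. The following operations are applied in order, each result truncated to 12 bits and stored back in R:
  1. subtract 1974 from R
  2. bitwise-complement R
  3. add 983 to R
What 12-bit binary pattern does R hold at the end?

Start: R = -1449 = 101001010111.
R = -1449 − 1974 = -3423; wraps to 673 = 001010100001
R = NOT 001010100001 = 110101011110 = -674
R = -674 + 983 = 309 = 000100110101

000100110101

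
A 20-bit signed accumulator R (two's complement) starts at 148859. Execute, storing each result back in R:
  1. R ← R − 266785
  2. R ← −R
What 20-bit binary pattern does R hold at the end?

00011100110010100110

Start: R = 148859 = 00100100010101111011.
R = 148859 − 266785 = -117926 = 11100011001101011010
R = −(-117926) = 117926 = 00011100110010100110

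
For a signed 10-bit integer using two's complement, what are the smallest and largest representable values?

Minimum: −2^9 = -512.
Maximum: 2^9 − 1 = 511.

min = -512, max = 511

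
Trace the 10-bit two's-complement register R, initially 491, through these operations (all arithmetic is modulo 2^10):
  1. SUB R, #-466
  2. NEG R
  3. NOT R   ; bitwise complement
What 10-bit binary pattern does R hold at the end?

1110111100

Start: R = 491 = 0111101011.
R = 491 − (-466) = 957; wraps to -67 = 1110111101
R = −(-67) = 67 = 0001000011
R = NOT 0001000011 = 1110111100 = -68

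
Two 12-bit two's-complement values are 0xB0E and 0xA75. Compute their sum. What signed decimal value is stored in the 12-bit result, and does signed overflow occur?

1411; overflow

0xB0E = 101100001110 = -1266 (signed)
0xA75 = 101001110101 = -1419 (signed)
  101100001110
+ 101001110101
= 010110000011  (discard carry-out 1)
Result 010110000011: MSB = 0 → value 1411.
Both addends are negative but the stored result is non-negative: signed overflow. The true value -1266 + (-1419) = -2685 lies outside [-2048, 2047].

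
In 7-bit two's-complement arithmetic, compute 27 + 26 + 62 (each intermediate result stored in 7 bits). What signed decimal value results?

27 + 26 = 53 (0110101)
53 + 62 = 115 → wraps to -13 (1110011)

-13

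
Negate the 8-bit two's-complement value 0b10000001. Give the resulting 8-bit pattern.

01111111

Invert: 01111110. Add 1: 01111111.
Check: 10000001 = -127, 01111111 = 127.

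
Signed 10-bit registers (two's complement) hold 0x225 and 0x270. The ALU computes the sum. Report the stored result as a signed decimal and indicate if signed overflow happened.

0x225 = 1000100101 = -475 (signed)
0x270 = 1001110000 = -400 (signed)
  1000100101
+ 1001110000
= 0010010101  (discard carry-out 1)
Result 0010010101: MSB = 0 → value 149.
Both addends are negative but the stored result is non-negative: signed overflow. The true value -475 + (-400) = -875 lies outside [-512, 511].

149; overflow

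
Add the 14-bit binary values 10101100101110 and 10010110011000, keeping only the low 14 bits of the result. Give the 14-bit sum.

01000011000110

  10101100101110
+ 10010110011000
= 01000011000110  (discard carry-out 1)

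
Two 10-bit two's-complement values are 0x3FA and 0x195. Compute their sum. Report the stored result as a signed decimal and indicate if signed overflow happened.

0x3FA = 1111111010 = -6 (signed)
0x195 = 0110010101 = 405 (signed)
  1111111010
+ 0110010101
= 0110001111  (discard carry-out 1)
Result 0110001111: MSB = 0 → value 399.
Addends have opposite signs, so signed overflow cannot occur.

399; no overflow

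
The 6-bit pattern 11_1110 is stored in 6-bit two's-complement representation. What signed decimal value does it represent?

MSB is 1, so the value is negative.
Unsigned reading: 62. Subtract 2^6 = 64: 62 − 64 = -2.

-2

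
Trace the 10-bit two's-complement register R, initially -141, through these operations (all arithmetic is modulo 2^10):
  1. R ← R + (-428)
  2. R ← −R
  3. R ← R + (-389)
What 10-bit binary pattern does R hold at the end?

0010110100

Start: R = -141 = 1101110011.
R = -141 + (-428) = -569; wraps to 455 = 0111000111
R = −(455) = -455 = 1000111001
R = -455 + (-389) = -844; wraps to 180 = 0010110100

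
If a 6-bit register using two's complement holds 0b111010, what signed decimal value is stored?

-6

MSB is 1, so the value is negative.
Unsigned reading: 58. Subtract 2^6 = 64: 58 − 64 = -6.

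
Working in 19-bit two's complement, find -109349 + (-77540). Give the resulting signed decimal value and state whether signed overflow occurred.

-186889; no overflow

-109349 → 1100101010011011011
-77540 → 1101101000100011100
  1100101010011011011
+ 1101101000100011100
= 1010010010111110111  (discard carry-out 1)
Result 1010010010111110111: MSB = 1 → 337399 − 524288 = -186889.
Both addends are negative and so is the stored result: no signed overflow.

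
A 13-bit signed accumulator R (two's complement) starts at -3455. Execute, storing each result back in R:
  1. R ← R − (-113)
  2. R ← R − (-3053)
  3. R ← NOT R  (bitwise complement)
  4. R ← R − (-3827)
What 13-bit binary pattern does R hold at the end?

Start: R = -3455 = 1001010000001.
R = -3455 − (-113) = -3342 = 1001011110010
R = -3342 − (-3053) = -289 = 1111011011111
R = NOT 1111011011111 = 0000100100000 = 288
R = 288 − (-3827) = 4115; wraps to -4077 = 1000000010011

1000000010011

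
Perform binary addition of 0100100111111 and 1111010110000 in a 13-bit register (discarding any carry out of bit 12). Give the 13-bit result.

  0100100111111
+ 1111010110000
= 0011111101111  (discard carry-out 1)

0011111101111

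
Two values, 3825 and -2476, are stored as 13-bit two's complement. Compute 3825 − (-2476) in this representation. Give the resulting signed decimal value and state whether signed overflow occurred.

-1891; overflow

3825 → 0111011110001
-2476 → 1011001010100
Subtract via negate-and-add: invert 1011001010100 + 1 = 0100110101100 (i.e. 2476).
  0111011110001
+ 0100110101100
= 1100010011101
Result 1100010011101: MSB = 1 → 6301 − 8192 = -1891.
Both addends (after negating the subtrahend) are non-negative but the stored result is negative: signed overflow. The true value 3825 − (-2476) = 6301 lies outside [-4096, 4095].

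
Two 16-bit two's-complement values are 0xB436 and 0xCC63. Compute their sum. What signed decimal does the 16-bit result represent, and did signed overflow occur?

0xB436 = 1011010000110110 = -19402 (signed)
0xCC63 = 1100110001100011 = -13213 (signed)
  1011010000110110
+ 1100110001100011
= 1000000010011001  (discard carry-out 1)
Result 1000000010011001: MSB = 1 → 32921 − 65536 = -32615.
Both addends are negative and so is the stored result: no signed overflow.

-32615; no overflow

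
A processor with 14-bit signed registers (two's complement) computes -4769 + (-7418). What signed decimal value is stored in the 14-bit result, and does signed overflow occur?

-4769 → 10110101011111
-7418 → 10001100000110
  10110101011111
+ 10001100000110
= 01000001100101  (discard carry-out 1)
Result 01000001100101: MSB = 0 → value 4197.
Both addends are negative but the stored result is non-negative: signed overflow. The true value -4769 + (-7418) = -12187 lies outside [-8192, 8191].

4197; overflow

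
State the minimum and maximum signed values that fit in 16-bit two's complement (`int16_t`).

Minimum: −2^15 = -32768.
Maximum: 2^15 − 1 = 32767.

min = -32768, max = 32767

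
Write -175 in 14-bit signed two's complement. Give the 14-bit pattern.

|-175| = 175 = 00000010101111 in 14 bits.
Invert the bits: 11111101010000. Add 1: 11111101010001.
Check: 11111101010001 reads as 16209 − 16384 = -175.

11111101010001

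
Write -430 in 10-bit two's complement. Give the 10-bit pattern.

1001010010

|-430| = 430 = 0110101110 in 10 bits.
Invert the bits: 1001010001. Add 1: 1001010010.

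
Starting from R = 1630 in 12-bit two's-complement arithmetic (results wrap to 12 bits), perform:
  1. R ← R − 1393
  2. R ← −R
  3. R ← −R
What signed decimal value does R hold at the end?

Start: R = 1630 = 011001011110.
R = 1630 − 1393 = 237 = 000011101101
R = −(237) = -237 = 111100010011
R = −(-237) = 237 = 000011101101

237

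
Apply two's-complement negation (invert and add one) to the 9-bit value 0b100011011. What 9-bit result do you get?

Invert: 011100100. Add 1: 011100101.

011100101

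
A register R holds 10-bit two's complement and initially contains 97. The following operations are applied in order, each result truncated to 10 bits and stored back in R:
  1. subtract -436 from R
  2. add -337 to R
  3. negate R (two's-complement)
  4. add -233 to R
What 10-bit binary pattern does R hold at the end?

1001010011

Start: R = 97 = 0001100001.
R = 97 − (-436) = 533; wraps to -491 = 1000010101
R = -491 + (-337) = -828; wraps to 196 = 0011000100
R = −(196) = -196 = 1100111100
R = -196 + (-233) = -429 = 1001010011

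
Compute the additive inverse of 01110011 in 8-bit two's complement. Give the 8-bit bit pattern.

10001101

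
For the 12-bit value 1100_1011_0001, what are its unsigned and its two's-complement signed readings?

unsigned = 3249, signed = -847

Unsigned: 110010110001 = 3249.
Signed: MSB=1 → 3249 − 4096 = -847.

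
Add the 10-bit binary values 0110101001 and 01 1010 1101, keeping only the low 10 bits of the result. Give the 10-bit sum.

1101010110

  0110101001
+ 0110101101
= 1101010110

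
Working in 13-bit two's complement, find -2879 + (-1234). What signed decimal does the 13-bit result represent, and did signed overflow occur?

-2879 → 1010011000001
-1234 → 1101100101110
  1010011000001
+ 1101100101110
= 0111111101111  (discard carry-out 1)
Result 0111111101111: MSB = 0 → value 4079.
Both addends are negative but the stored result is non-negative: signed overflow. The true value -2879 + (-1234) = -4113 lies outside [-4096, 4095].

4079; overflow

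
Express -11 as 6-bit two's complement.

|-11| = 11 = 001011 in 6 bits.
Invert the bits: 110100. Add 1: 110101.
Check: 110101 reads as 53 − 64 = -11.

110101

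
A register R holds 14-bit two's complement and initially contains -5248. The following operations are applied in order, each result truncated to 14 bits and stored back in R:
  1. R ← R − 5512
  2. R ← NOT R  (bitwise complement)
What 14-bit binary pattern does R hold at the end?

10101000000111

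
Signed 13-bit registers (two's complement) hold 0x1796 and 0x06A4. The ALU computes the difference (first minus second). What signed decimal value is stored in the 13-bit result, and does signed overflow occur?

-3854; no overflow

0x1796 = 1011110010110 = -2154 (signed)
0x06A4 = 0011010100100 = 1700 (signed)
Subtract via negate-and-add: invert 0011010100100 + 1 = 1100101011100 (i.e. -1700).
  1011110010110
+ 1100101011100
= 1000011110010  (discard carry-out 1)
Result 1000011110010: MSB = 1 → 4338 − 8192 = -3854.
Both addends (after negating the subtrahend) are negative and so is the stored result: no signed overflow.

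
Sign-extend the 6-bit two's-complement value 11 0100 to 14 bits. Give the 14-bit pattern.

11111111110100

MSB of 110100 is 1; replicate it into the new high bits.
11111111|110100 → 11111111110100 (still -12).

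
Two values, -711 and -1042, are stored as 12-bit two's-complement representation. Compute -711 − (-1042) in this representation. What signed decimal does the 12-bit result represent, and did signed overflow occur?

-711 → 110100111001
-1042 → 101111101110
Subtract via negate-and-add: invert 101111101110 + 1 = 010000010010 (i.e. 1042).
  110100111001
+ 010000010010
= 000101001011  (discard carry-out 1)
Result 000101001011: MSB = 0 → value 331.
Addends (after negating the subtrahend) have opposite signs, so signed overflow cannot occur.

331; no overflow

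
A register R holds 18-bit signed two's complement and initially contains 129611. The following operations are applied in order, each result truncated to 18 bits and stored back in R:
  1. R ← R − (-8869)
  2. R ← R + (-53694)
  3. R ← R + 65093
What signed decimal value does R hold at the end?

-112265

Start: R = 129611 = 011111101001001011.
R = 129611 − (-8869) = 138480; wraps to -123664 = 100001110011110000
R = -123664 + (-53694) = -177358; wraps to 84786 = 010100101100110010
R = 84786 + 65093 = 149879; wraps to -112265 = 100100100101110111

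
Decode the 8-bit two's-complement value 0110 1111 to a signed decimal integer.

MSB is 0, so the value is non-negative: 01101111 = 111.

111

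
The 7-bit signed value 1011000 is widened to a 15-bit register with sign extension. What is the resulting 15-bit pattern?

MSB of 1011000 is 1; replicate it into the new high bits.
11111111|1011000 → 111111111011000 (still -40).

111111111011000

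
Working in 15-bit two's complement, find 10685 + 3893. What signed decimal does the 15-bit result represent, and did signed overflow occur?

14578; no overflow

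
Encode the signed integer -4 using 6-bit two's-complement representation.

111100

|-4| = 4 = 000100 in 6 bits.
Invert the bits: 111011. Add 1: 111100.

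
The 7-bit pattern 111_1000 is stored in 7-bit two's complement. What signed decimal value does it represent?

-8

MSB is 1, so the value is negative.
Invert: 0000111. Add 1: 0001000 = 8. So the value is −8.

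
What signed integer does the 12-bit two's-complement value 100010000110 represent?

-1914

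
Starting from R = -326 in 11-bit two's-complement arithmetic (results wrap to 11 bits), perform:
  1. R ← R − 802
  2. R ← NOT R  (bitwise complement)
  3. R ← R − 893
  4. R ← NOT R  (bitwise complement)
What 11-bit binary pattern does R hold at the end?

11100010101

Start: R = -326 = 11010111010.
R = -326 − 802 = -1128; wraps to 920 = 01110011000
R = NOT 01110011000 = 10001100111 = -921
R = -921 − 893 = -1814; wraps to 234 = 00011101010
R = NOT 00011101010 = 11100010101 = -235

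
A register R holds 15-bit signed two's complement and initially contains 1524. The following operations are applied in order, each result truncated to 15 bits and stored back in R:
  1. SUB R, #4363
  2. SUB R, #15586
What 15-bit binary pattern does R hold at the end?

Start: R = 1524 = 000010111110100.
R = 1524 − 4363 = -2839 = 111010011101001
R = -2839 − 15586 = -18425; wraps to 14343 = 011100000000111

011100000000111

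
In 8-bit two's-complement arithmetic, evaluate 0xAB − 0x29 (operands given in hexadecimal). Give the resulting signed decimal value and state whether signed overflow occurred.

-126; no overflow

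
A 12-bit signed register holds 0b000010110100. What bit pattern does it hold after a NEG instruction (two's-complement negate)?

111101001100

Invert: 111101001011. Add 1: 111101001100.
Check: 000010110100 = 180, 111101001100 = -180.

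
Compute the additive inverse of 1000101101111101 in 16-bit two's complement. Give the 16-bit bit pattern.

0111010010000011

Invert: 0111010010000010. Add 1: 0111010010000011.
Check: 1000101101111101 = -29827, 0111010010000011 = 29827.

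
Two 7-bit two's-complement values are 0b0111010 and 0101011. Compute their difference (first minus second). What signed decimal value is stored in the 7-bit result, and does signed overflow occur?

15; no overflow

0b0111010 → 0111010 = 58 (signed)
0101011 = 43 (signed)
Subtract via negate-and-add: invert 0101011 + 1 = 1010101 (i.e. -43).
  0111010
+ 1010101
= 0001111  (discard carry-out 1)
Result 0001111: MSB = 0 → value 15.
Addends (after negating the subtrahend) have opposite signs, so signed overflow cannot occur.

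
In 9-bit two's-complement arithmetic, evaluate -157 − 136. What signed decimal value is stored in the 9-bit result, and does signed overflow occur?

-157 → 101100011
136 → 010001000
Subtract via negate-and-add: invert 010001000 + 1 = 101111000 (i.e. -136).
  101100011
+ 101111000
= 011011011  (discard carry-out 1)
Result 011011011: MSB = 0 → value 219.
Both addends (after negating the subtrahend) are negative but the stored result is non-negative: signed overflow. The true value -157 − 136 = -293 lies outside [-256, 255].

219; overflow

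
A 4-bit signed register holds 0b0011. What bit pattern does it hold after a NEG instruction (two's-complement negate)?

1101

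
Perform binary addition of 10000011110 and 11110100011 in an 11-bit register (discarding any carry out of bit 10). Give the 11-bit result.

  10000011110
+ 11110100011
= 01111000001  (discard carry-out 1)

01111000001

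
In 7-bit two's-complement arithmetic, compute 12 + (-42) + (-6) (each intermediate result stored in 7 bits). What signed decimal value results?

-36

12 + (-42) = -30 (1100010)
-30 + (-6) = -36 (1011100)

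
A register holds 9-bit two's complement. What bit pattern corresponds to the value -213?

|-213| = 213 = 011010101 in 9 bits.
Invert the bits: 100101010. Add 1: 100101011.

100101011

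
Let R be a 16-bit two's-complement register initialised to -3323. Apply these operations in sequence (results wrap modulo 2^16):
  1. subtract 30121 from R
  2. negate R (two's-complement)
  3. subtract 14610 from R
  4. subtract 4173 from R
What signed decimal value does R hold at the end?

Start: R = -3323 = 1111001100000101.
R = -3323 − 30121 = -33444; wraps to 32092 = 0111110101011100
R = −(32092) = -32092 = 1000001010100100
R = -32092 − 14610 = -46702; wraps to 18834 = 0100100110010010
R = 18834 − 4173 = 14661 = 0011100101000101

14661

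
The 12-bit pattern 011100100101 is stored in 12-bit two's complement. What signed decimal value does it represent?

1829

MSB is 0, so the value is non-negative: 011100100101 = 1829.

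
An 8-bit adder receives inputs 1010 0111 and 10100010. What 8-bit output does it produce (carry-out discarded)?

01001001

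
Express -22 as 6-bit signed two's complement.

101010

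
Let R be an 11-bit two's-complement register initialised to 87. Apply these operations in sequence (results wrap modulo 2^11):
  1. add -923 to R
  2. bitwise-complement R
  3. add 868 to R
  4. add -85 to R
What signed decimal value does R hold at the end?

Start: R = 87 = 00001010111.
R = 87 + (-923) = -836 = 10010111100
R = NOT 10010111100 = 01101000011 = 835
R = 835 + 868 = 1703; wraps to -345 = 11010100111
R = -345 + (-85) = -430 = 11001010010

-430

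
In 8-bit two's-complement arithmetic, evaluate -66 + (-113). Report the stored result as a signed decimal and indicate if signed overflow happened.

77; overflow

-66 → 10111110
-113 → 10001111
  10111110
+ 10001111
= 01001101  (discard carry-out 1)
Result 01001101: MSB = 0 → value 77.
Both addends are negative but the stored result is non-negative: signed overflow. The true value -66 + (-113) = -179 lies outside [-128, 127].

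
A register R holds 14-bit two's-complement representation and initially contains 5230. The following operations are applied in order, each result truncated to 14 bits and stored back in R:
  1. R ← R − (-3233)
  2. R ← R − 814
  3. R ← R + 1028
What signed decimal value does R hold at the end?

-7707

Start: R = 5230 = 01010001101110.
R = 5230 − (-3233) = 8463; wraps to -7921 = 10000100001111
R = -7921 − 814 = -8735; wraps to 7649 = 01110111100001
R = 7649 + 1028 = 8677; wraps to -7707 = 10000111100101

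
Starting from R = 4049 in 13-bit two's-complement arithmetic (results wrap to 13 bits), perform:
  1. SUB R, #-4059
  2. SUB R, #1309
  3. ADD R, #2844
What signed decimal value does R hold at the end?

Start: R = 4049 = 0111111010001.
R = 4049 − (-4059) = 8108; wraps to -84 = 1111110101100
R = -84 − 1309 = -1393 = 1101010001111
R = -1393 + 2844 = 1451 = 0010110101011

1451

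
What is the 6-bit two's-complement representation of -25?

100111

|-25| = 25 = 011001 in 6 bits.
Invert the bits: 100110. Add 1: 100111.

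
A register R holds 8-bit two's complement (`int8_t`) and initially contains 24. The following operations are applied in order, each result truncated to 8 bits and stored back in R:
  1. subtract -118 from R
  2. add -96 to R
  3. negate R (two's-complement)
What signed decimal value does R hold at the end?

-46

Start: R = 24 = 00011000.
R = 24 − (-118) = 142; wraps to -114 = 10001110
R = -114 + (-96) = -210; wraps to 46 = 00101110
R = −(46) = -46 = 11010010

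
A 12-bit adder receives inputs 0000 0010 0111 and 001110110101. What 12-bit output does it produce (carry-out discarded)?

  000000100111
+ 001110110101
= 001111011100

001111011100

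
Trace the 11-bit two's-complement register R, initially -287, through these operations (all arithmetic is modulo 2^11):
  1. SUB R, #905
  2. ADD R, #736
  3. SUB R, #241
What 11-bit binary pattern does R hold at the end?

10101000111

Start: R = -287 = 11011100001.
R = -287 − 905 = -1192; wraps to 856 = 01101011000
R = 856 + 736 = 1592; wraps to -456 = 11000111000
R = -456 − 241 = -697 = 10101000111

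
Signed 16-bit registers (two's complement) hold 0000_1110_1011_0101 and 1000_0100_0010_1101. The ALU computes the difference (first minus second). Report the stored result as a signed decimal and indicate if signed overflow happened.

-30072; overflow

0000_1110_1011_0101 → 0000111010110101 = 3765 (signed)
1000_0100_0010_1101 → 1000010000101101 = -31699 (signed)
Subtract via negate-and-add: invert 1000010000101101 + 1 = 0111101111010011 (i.e. 31699).
  0000111010110101
+ 0111101111010011
= 1000101010001000
Result 1000101010001000: MSB = 1 → 35464 − 65536 = -30072.
Both addends (after negating the subtrahend) are non-negative but the stored result is negative: signed overflow. The true value 3765 − (-31699) = 35464 lies outside [-32768, 32767].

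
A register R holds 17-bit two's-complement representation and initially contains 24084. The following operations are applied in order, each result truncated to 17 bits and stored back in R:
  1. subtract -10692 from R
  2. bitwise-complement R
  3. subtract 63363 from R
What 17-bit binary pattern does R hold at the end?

01000000010100100

Start: R = 24084 = 00101111000010100.
R = 24084 − (-10692) = 34776 = 01000011111011000
R = NOT 01000011111011000 = 10111100000100111 = -34777
R = -34777 − 63363 = -98140; wraps to 32932 = 01000000010100100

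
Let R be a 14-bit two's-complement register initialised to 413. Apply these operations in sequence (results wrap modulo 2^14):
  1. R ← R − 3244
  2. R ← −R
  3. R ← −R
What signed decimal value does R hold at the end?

Start: R = 413 = 00000110011101.
R = 413 − 3244 = -2831 = 11010011110001
R = −(-2831) = 2831 = 00101100001111
R = −(2831) = -2831 = 11010011110001

-2831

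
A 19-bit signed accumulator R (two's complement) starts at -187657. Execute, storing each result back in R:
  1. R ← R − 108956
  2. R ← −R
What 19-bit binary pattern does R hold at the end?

Start: R = -187657 = 1010010001011110111.
R = -187657 − 108956 = -296613; wraps to 227675 = 0110111100101011011
R = −(227675) = -227675 = 1001000011010100101

1001000011010100101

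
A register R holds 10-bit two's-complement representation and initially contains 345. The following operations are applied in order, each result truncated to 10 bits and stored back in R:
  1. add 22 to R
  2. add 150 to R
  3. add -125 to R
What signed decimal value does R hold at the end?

Start: R = 345 = 0101011001.
R = 345 + 22 = 367 = 0101101111
R = 367 + 150 = 517; wraps to -507 = 1000000101
R = -507 + (-125) = -632; wraps to 392 = 0110001000

392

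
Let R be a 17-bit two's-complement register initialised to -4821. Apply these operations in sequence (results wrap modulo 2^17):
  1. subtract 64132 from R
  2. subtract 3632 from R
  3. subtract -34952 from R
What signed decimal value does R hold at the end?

Start: R = -4821 = 11110110100101011.
R = -4821 − 64132 = -68953; wraps to 62119 = 01111001010100111
R = 62119 − 3632 = 58487 = 01110010001110111
R = 58487 − (-34952) = 93439; wraps to -37633 = 10110110011111111

-37633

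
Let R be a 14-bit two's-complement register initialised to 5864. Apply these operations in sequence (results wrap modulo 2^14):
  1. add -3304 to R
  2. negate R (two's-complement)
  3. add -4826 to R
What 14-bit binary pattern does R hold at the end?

10001100100110

Start: R = 5864 = 01011011101000.
R = 5864 + (-3304) = 2560 = 00101000000000
R = −(2560) = -2560 = 11011000000000
R = -2560 + (-4826) = -7386 = 10001100100110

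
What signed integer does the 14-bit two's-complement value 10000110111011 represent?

-7749

MSB is 1, so the value is negative.
Unsigned reading: 8635. Subtract 2^14 = 16384: 8635 − 16384 = -7749.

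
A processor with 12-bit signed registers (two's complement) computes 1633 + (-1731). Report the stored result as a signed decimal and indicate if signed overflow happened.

1633 → 011001100001
-1731 → 100100111101
  011001100001
+ 100100111101
= 111110011110
Result 111110011110: MSB = 1 → 3998 − 4096 = -98.
Addends have opposite signs, so signed overflow cannot occur.

-98; no overflow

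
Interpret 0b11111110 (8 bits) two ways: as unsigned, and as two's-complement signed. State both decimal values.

unsigned = 254, signed = -2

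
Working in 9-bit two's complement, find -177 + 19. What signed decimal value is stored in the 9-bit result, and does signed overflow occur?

-158; no overflow

-177 → 101001111
19 → 000010011
  101001111
+ 000010011
= 101100010
Result 101100010: MSB = 1 → 354 − 512 = -158.
Addends have opposite signs, so signed overflow cannot occur.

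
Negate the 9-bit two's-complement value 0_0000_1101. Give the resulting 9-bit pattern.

Invert: 111110010. Add 1: 111110011.

111110011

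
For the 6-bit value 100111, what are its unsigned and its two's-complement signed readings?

unsigned = 39, signed = -25

Unsigned: 100111 = 39.
Signed: MSB=1 → 39 − 64 = -25.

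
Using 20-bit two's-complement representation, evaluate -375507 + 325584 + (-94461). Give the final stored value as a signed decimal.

-144384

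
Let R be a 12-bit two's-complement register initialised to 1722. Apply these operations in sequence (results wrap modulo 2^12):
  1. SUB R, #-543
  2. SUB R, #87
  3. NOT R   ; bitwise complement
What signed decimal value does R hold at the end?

Start: R = 1722 = 011010111010.
R = 1722 − (-543) = 2265; wraps to -1831 = 100011011001
R = -1831 − 87 = -1918 = 100010000010
R = NOT 100010000010 = 011101111101 = 1917

1917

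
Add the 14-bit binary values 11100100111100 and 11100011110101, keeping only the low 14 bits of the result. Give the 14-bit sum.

11001000110001

  11100100111100
+ 11100011110101
= 11001000110001  (discard carry-out 1)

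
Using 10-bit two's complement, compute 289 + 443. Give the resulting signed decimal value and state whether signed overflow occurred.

-292; overflow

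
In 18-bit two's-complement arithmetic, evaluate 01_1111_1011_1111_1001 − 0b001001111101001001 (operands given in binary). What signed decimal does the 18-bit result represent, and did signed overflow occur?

89264; no overflow

01_1111_1011_1111_1001 → 011111101111111001 = 130041 (signed)
0b001001111101001001 → 001001111101001001 = 40777 (signed)
Subtract via negate-and-add: invert 001001111101001001 + 1 = 110110000010110111 (i.e. -40777).
  011111101111111001
+ 110110000010110111
= 010101110010110000  (discard carry-out 1)
Result 010101110010110000: MSB = 0 → value 89264.
Addends (after negating the subtrahend) have opposite signs, so signed overflow cannot occur.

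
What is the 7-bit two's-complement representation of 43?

0101011

43 is non-negative, so write it directly in 7 bits: 0101011.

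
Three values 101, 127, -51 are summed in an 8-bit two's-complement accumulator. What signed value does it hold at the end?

101 + 127 = 228 → wraps to -28 (11100100)
-28 + (-51) = -79 (10110001)

-79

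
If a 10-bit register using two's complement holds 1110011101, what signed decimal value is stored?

MSB is 1, so the value is negative.
Unsigned reading: 925. Subtract 2^10 = 1024: 925 − 1024 = -99.

-99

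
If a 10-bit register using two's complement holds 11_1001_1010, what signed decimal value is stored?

-102

MSB is 1, so the value is negative.
Unsigned reading: 922. Subtract 2^10 = 1024: 922 − 1024 = -102.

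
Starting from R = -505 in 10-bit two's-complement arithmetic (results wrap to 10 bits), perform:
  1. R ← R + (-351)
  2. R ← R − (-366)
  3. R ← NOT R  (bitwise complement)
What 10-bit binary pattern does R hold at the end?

0111101001

Start: R = -505 = 1000000111.
R = -505 + (-351) = -856; wraps to 168 = 0010101000
R = 168 − (-366) = 534; wraps to -490 = 1000010110
R = NOT 1000010110 = 0111101001 = 489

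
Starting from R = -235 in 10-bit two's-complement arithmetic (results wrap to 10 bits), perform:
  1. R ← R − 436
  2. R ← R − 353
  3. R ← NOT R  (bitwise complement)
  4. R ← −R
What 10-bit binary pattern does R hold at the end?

0000000001

Start: R = -235 = 1100010101.
R = -235 − 436 = -671; wraps to 353 = 0101100001
R = 353 − 353 = 0 = 0000000000
R = NOT 0000000000 = 1111111111 = -1
R = −(-1) = 1 = 0000000001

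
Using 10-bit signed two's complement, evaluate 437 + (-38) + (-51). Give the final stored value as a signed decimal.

348

437 + (-38) = 399 (0110001111)
399 + (-51) = 348 (0101011100)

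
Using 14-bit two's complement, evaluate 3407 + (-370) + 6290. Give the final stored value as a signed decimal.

-7057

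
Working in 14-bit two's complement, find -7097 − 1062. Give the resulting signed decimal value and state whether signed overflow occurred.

-8159; no overflow

-7097 → 10010001000111
1062 → 00010000100110
Subtract via negate-and-add: invert 00010000100110 + 1 = 11101111011010 (i.e. -1062).
  10010001000111
+ 11101111011010
= 10000000100001  (discard carry-out 1)
Result 10000000100001: MSB = 1 → 8225 − 16384 = -8159.
Both addends (after negating the subtrahend) are negative and so is the stored result: no signed overflow.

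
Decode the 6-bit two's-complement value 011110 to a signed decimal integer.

MSB is 0, so the value is non-negative: 011110 = 30.

30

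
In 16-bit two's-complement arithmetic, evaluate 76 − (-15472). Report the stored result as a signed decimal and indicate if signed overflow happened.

15548; no overflow

76 → 0000000001001100
-15472 → 1100001110010000
Subtract via negate-and-add: invert 1100001110010000 + 1 = 0011110001110000 (i.e. 15472).
  0000000001001100
+ 0011110001110000
= 0011110010111100
Result 0011110010111100: MSB = 0 → value 15548.
Both addends (after negating the subtrahend) are non-negative and so is the stored result: no signed overflow.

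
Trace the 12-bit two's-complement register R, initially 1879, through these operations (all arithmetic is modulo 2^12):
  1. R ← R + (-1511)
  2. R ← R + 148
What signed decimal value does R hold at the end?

516

Start: R = 1879 = 011101010111.
R = 1879 + (-1511) = 368 = 000101110000
R = 368 + 148 = 516 = 001000000100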